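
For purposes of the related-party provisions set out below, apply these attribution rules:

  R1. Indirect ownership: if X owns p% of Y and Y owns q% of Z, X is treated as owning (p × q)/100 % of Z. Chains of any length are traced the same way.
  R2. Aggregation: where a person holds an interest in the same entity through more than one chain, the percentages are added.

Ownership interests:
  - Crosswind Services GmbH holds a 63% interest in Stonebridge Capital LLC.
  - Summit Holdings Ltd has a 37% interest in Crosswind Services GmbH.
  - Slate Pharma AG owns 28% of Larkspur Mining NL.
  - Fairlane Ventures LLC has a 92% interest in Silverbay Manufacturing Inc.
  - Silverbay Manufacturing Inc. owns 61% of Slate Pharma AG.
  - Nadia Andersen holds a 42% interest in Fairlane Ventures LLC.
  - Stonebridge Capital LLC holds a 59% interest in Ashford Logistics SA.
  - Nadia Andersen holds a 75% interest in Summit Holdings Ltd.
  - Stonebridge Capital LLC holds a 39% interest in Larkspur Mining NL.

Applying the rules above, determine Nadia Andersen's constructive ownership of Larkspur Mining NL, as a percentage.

Chain via Fairlane Ventures LLC → Silverbay Manufacturing Inc. → Slate Pharma AG (R1): 42% × 92% × 61% × 28% = 6.599712% of Larkspur Mining NL.
Chain via Summit Holdings Ltd → Crosswind Services GmbH → Stonebridge Capital LLC (R1): 75% × 37% × 63% × 39% = 6.818175% of Larkspur Mining NL.
Aggregating (R2): 6.599712% + 6.818175% = 13.417887%.

13.417887%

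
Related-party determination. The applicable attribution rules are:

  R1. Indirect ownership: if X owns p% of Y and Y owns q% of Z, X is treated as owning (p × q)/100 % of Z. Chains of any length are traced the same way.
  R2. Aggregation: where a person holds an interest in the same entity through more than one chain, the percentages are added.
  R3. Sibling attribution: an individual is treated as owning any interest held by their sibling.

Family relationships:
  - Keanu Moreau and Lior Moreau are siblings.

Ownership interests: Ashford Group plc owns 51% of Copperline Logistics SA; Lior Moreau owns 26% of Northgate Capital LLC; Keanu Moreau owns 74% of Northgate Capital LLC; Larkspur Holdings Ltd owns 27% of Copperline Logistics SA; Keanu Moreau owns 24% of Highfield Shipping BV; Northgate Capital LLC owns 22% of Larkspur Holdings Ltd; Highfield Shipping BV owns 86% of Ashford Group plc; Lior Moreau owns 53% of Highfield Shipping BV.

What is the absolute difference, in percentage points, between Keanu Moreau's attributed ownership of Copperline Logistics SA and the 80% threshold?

By sibling attribution (R3), Keanu Moreau is treated as also owning Lior Moreau's interest in Highfield Shipping BV, giving 24% + 53% = 77%.
By sibling attribution (R3), Keanu Moreau is treated as also owning Lior Moreau's interest in Northgate Capital LLC, giving 74% + 26% = 100%.
Chain via Highfield Shipping BV → Ashford Group plc (R1): 77% × 86% × 51% = 33.7722% of Copperline Logistics SA.
Chain via Northgate Capital LLC → Larkspur Holdings Ltd (R1): 100% × 22% × 27% = 5.94% of Copperline Logistics SA.
Aggregating (R2): 33.7722% + 5.94% = 39.7122%.
39.7122% falls short of the 80% threshold by 40.2878 percentage points.

40.2878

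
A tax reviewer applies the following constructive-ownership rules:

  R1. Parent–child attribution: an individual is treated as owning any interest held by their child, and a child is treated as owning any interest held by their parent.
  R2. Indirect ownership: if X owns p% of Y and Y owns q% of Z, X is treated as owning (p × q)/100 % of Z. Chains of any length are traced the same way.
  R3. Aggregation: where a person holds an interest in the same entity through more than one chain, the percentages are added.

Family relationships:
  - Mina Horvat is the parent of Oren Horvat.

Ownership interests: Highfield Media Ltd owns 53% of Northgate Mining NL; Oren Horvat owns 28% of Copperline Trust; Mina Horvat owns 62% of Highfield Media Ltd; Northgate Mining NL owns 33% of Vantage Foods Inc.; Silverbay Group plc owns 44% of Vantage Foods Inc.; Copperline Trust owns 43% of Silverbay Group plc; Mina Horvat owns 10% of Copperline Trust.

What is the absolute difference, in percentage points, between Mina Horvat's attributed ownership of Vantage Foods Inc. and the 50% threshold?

31.9666

By parent–child attribution (R1), Mina Horvat is treated as also owning Oren Horvat's interest in Copperline Trust, giving 10% + 28% = 38%.
Chain via Copperline Trust → Silverbay Group plc (R2): 38% × 43% × 44% = 7.1896% of Vantage Foods Inc.
Chain via Highfield Media Ltd → Northgate Mining NL (R2): 62% × 53% × 33% = 10.8438% of Vantage Foods Inc.
Aggregating (R3): 7.1896% + 10.8438% = 18.0334%.
18.0334% falls short of the 50% threshold by 31.9666 percentage points.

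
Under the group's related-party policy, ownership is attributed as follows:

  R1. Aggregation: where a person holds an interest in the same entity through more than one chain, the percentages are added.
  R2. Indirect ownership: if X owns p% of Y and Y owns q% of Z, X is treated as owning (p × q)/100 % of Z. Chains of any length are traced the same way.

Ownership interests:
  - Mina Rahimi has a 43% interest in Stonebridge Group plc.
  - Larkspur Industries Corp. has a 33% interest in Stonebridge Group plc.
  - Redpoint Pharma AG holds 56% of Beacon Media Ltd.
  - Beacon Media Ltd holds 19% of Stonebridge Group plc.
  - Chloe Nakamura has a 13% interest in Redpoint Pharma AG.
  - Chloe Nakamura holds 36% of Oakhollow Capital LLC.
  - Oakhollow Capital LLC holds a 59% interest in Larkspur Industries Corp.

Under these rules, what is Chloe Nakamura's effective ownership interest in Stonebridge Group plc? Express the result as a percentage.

8.3924%

Chain via Oakhollow Capital LLC → Larkspur Industries Corp. (R2): 36% × 59% × 33% = 7.0092% of Stonebridge Group plc.
Chain via Redpoint Pharma AG → Beacon Media Ltd (R2): 13% × 56% × 19% = 1.3832% of Stonebridge Group plc.
Aggregating (R1): 7.0092% + 1.3832% = 8.3924%.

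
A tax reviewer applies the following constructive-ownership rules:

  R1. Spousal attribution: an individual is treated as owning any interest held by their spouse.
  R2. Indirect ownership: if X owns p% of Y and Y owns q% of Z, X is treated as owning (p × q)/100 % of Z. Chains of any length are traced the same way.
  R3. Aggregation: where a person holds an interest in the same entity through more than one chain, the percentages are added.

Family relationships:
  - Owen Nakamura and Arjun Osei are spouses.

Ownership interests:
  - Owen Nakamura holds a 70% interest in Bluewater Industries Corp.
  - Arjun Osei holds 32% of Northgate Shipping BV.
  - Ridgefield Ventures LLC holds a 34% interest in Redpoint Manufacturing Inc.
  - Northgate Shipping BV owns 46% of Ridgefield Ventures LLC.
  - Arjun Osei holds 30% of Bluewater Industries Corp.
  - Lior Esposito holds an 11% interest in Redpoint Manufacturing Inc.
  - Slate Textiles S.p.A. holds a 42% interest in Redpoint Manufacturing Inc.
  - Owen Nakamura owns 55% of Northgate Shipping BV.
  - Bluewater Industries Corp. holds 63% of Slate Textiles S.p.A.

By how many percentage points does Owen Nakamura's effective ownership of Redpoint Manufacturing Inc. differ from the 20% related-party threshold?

By spousal attribution (R1), Owen Nakamura is treated as also owning Arjun Osei's interest in Bluewater Industries Corp, giving 70% + 30% = 100%.
By spousal attribution (R1), Owen Nakamura is treated as also owning Arjun Osei's interest in Northgate Shipping BV, giving 55% + 32% = 87%.
Chain via Bluewater Industries Corp. → Slate Textiles S.p.A. (R2): 100% × 63% × 42% = 26.46% of Redpoint Manufacturing Inc.
Chain via Northgate Shipping BV → Ridgefield Ventures LLC (R2): 87% × 46% × 34% = 13.6068% of Redpoint Manufacturing Inc.
Aggregating (R3): 26.46% + 13.6068% = 40.0668%.
40.0668% exceeds the 20% threshold by 20.0668 percentage points.

20.0668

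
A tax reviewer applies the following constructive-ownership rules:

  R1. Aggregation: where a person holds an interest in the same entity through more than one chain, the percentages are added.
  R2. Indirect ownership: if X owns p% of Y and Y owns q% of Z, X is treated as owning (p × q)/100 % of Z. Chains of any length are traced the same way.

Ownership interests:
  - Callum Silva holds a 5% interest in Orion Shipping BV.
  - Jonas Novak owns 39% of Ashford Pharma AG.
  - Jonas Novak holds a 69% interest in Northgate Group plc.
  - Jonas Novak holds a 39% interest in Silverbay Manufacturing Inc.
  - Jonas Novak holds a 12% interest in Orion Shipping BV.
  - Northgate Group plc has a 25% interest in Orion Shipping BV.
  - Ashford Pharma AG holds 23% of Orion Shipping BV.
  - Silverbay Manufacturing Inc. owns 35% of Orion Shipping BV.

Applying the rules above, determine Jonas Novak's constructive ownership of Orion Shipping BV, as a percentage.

51.87%

Chain via Silverbay Manufacturing Inc. (R2): 39% × 35% = 13.65% of Orion Shipping BV.
Chain via Northgate Group plc (R2): 69% × 25% = 17.25% of Orion Shipping BV.
Chain via Ashford Pharma AG (R2): 39% × 23% = 8.97% of Orion Shipping BV.
Direct interest in Orion Shipping BV: 12%.
Aggregating (R1): 13.65% + 17.25% + 8.97% + 12% = 51.87%.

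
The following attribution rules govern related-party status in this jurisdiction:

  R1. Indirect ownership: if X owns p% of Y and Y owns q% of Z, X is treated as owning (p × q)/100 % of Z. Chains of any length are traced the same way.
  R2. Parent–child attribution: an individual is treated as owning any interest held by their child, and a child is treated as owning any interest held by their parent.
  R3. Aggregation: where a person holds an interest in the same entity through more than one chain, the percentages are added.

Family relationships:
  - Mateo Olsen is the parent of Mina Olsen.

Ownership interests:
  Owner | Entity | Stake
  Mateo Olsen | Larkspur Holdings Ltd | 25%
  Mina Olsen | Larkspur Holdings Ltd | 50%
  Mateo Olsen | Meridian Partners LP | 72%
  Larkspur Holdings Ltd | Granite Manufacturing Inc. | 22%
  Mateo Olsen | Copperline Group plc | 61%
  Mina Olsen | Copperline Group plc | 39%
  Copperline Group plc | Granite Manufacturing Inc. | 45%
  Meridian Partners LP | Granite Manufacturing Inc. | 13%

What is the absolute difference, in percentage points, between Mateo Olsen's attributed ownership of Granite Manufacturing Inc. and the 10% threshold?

60.86

By parent–child attribution (R2), Mateo Olsen is treated as also owning Mina Olsen's interest in Copperline Group plc, giving 61% + 39% = 100%.
By parent–child attribution (R2), Mateo Olsen is treated as also owning Mina Olsen's interest in Larkspur Holdings Ltd, giving 25% + 50% = 75%.
Chain via Copperline Group plc (R1): 100% × 45% = 45% of Granite Manufacturing Inc.
Chain via Meridian Partners LP (R1): 72% × 13% = 9.36% of Granite Manufacturing Inc.
Chain via Larkspur Holdings Ltd (R1): 75% × 22% = 16.5% of Granite Manufacturing Inc.
Aggregating (R3): 45% + 9.36% + 16.5% = 70.86%.
70.86% exceeds the 10% threshold by 60.86 percentage points.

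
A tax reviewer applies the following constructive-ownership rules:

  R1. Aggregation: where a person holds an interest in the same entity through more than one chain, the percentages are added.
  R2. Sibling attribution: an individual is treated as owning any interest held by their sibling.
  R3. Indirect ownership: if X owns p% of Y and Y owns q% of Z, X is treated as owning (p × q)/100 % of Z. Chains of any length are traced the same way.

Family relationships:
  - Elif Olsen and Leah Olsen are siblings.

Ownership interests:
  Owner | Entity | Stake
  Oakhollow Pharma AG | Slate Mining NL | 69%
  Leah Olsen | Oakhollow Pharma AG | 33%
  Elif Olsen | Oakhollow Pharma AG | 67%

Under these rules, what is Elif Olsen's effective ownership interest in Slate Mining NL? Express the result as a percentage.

69%

By sibling attribution (R2), Elif Olsen is treated as also owning Leah Olsen's interest in Oakhollow Pharma AG, giving 67% + 33% = 100%.
Chain via Oakhollow Pharma AG (R3): 100% × 69% = 69% of Slate Mining NL.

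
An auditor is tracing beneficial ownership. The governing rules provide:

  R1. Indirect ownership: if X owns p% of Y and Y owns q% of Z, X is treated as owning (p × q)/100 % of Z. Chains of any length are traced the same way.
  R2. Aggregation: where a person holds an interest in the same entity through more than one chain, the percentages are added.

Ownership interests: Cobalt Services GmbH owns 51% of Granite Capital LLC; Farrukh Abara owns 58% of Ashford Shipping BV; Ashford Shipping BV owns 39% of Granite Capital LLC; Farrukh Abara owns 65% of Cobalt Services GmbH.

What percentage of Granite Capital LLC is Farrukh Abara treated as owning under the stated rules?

Chain via Cobalt Services GmbH (R1): 65% × 51% = 33.15% of Granite Capital LLC.
Chain via Ashford Shipping BV (R1): 58% × 39% = 22.62% of Granite Capital LLC.
Aggregating (R2): 33.15% + 22.62% = 55.77%.

55.77%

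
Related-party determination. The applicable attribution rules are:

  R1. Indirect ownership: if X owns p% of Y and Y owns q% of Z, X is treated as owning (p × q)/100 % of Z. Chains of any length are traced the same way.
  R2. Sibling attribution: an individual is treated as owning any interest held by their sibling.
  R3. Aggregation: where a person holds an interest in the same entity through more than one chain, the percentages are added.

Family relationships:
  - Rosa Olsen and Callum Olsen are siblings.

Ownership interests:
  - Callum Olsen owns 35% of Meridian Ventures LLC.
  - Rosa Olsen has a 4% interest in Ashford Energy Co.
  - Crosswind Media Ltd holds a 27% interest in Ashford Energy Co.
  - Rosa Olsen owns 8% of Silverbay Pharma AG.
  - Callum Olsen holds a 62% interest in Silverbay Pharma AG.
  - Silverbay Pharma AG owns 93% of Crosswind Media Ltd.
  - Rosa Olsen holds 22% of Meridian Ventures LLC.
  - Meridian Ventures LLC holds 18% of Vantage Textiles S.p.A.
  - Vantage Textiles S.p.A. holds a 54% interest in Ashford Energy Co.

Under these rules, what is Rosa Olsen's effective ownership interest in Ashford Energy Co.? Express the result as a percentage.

27.1174%

By sibling attribution (R2), Rosa Olsen is treated as also owning Callum Olsen's interest in Silverbay Pharma AG, giving 8% + 62% = 70%.
By sibling attribution (R2), Rosa Olsen is treated as also owning Callum Olsen's interest in Meridian Ventures LLC, giving 22% + 35% = 57%.
Chain via Silverbay Pharma AG → Crosswind Media Ltd (R1): 70% × 93% × 27% = 17.577% of Ashford Energy Co.
Chain via Meridian Ventures LLC → Vantage Textiles S.p.A. (R1): 57% × 18% × 54% = 5.5404% of Ashford Energy Co.
Direct interest in Ashford Energy Co: 4%.
Aggregating (R3): 17.577% + 5.5404% + 4% = 27.1174%.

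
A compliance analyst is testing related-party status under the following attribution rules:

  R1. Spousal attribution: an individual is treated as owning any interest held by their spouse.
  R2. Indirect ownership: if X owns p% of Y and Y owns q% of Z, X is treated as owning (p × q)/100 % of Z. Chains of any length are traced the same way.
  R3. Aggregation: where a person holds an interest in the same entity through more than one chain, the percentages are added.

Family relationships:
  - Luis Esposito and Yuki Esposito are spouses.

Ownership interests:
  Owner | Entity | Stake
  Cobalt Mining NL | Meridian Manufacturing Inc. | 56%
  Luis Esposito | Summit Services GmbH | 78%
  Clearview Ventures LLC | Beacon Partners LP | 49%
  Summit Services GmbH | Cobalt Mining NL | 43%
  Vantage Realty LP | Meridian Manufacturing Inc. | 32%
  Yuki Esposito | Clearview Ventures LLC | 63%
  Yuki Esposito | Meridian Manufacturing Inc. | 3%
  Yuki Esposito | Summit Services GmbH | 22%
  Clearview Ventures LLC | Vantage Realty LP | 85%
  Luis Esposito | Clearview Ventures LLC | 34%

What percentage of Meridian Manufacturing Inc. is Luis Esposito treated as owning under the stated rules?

53.464%

By spousal attribution (R1), Luis Esposito is treated as also owning Yuki Esposito's interest in Clearview Ventures LLC, giving 34% + 63% = 97%.
By spousal attribution (R1), Luis Esposito is treated as also owning Yuki Esposito's interest in Summit Services GmbH, giving 78% + 22% = 100%.
By spousal attribution (R1), Luis Esposito is treated as owning Yuki Esposito's 3% interest in Meridian Manufacturing Inc.
Chain via Clearview Ventures LLC → Vantage Realty LP (R2): 97% × 85% × 32% = 26.384% of Meridian Manufacturing Inc.
Chain via Summit Services GmbH → Cobalt Mining NL (R2): 100% × 43% × 56% = 24.08% of Meridian Manufacturing Inc.
Direct interest in Meridian Manufacturing Inc: 3%.
Aggregating (R3): 26.384% + 24.08% + 3% = 53.464%.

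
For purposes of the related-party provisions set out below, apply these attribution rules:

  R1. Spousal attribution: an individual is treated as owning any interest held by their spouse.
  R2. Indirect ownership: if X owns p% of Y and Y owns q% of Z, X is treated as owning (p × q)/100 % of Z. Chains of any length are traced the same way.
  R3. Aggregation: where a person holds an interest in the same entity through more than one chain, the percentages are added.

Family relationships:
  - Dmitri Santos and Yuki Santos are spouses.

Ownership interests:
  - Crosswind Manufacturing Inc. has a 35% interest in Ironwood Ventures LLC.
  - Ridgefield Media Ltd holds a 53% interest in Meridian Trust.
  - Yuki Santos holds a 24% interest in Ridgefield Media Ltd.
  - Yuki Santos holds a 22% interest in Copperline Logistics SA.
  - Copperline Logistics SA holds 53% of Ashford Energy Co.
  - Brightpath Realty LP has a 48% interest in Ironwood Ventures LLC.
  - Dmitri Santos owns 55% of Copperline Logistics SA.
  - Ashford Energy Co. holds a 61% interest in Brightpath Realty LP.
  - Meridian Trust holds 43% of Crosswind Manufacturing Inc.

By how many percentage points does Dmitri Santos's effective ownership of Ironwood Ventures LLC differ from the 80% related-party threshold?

66.136472

By spousal attribution (R1), Dmitri Santos is treated as also owning Yuki Santos's interest in Copperline Logistics SA, giving 55% + 22% = 77%.
By spousal attribution (R1), Dmitri Santos is treated as owning Yuki Santos's 24% interest in Ridgefield Media Ltd.
Chain via Copperline Logistics SA → Ashford Energy Co. → Brightpath Realty LP (R2): 77% × 53% × 61% × 48% = 11.949168% of Ironwood Ventures LLC.
Chain via Ridgefield Media Ltd → Meridian Trust → Crosswind Manufacturing Inc. (R2): 24% × 53% × 43% × 35% = 1.91436% of Ironwood Ventures LLC.
Aggregating (R3): 11.949168% + 1.91436% = 13.863528%.
13.863528% falls short of the 80% threshold by 66.136472 percentage points.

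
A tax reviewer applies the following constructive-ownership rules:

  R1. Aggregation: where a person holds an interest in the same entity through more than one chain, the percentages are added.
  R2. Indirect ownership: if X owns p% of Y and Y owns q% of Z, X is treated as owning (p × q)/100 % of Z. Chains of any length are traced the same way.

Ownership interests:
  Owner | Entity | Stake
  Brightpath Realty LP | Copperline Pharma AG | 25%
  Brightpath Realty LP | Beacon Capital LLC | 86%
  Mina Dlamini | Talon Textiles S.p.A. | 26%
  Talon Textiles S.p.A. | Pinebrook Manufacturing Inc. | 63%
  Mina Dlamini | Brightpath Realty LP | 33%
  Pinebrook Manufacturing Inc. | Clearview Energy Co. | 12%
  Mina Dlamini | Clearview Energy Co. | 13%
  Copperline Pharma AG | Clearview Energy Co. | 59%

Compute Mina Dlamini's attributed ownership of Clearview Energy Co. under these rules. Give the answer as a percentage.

19.8331%

Chain via Talon Textiles S.p.A. → Pinebrook Manufacturing Inc. (R2): 26% × 63% × 12% = 1.9656% of Clearview Energy Co.
Chain via Brightpath Realty LP → Copperline Pharma AG (R2): 33% × 25% × 59% = 4.8675% of Clearview Energy Co.
Direct interest in Clearview Energy Co: 13%.
Aggregating (R1): 1.9656% + 4.8675% + 13% = 19.8331%.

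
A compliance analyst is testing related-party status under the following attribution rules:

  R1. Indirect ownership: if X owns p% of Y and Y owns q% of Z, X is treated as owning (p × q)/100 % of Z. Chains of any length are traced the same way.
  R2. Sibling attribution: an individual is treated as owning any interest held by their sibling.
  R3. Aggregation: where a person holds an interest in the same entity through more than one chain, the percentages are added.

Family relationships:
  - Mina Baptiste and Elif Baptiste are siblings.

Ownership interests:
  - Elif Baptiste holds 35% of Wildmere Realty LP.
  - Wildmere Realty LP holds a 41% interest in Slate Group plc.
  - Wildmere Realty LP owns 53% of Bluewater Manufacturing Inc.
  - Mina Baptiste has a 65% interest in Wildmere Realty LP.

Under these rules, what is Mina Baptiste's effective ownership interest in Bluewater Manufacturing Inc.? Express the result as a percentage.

By sibling attribution (R2), Mina Baptiste is treated as also owning Elif Baptiste's interest in Wildmere Realty LP, giving 65% + 35% = 100%.
Chain via Wildmere Realty LP (R1): 100% × 53% = 53% of Bluewater Manufacturing Inc.

53%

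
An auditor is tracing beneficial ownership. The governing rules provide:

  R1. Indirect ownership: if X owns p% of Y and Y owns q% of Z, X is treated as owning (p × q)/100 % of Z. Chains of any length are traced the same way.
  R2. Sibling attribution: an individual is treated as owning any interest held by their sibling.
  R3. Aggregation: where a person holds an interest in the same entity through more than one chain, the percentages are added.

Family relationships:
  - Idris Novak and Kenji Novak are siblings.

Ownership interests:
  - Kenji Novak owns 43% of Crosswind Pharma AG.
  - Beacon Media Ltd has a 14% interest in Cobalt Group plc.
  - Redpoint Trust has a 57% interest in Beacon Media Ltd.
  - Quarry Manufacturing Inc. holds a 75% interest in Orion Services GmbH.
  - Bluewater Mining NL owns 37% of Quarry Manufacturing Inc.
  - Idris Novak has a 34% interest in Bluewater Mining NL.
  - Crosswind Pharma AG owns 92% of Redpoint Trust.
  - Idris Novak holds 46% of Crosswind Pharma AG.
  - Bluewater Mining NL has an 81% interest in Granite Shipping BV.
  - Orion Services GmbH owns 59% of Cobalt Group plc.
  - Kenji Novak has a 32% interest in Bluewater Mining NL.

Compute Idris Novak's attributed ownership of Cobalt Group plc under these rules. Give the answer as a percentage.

17.339874%

By sibling attribution (R2), Idris Novak is treated as also owning Kenji Novak's interest in Crosswind Pharma AG, giving 46% + 43% = 89%.
By sibling attribution (R2), Idris Novak is treated as also owning Kenji Novak's interest in Bluewater Mining NL, giving 34% + 32% = 66%.
Chain via Crosswind Pharma AG → Redpoint Trust → Beacon Media Ltd (R1): 89% × 92% × 57% × 14% = 6.534024% of Cobalt Group plc.
Chain via Bluewater Mining NL → Quarry Manufacturing Inc. → Orion Services GmbH (R1): 66% × 37% × 75% × 59% = 10.80585% of Cobalt Group plc.
Aggregating (R3): 6.534024% + 10.80585% = 17.339874%.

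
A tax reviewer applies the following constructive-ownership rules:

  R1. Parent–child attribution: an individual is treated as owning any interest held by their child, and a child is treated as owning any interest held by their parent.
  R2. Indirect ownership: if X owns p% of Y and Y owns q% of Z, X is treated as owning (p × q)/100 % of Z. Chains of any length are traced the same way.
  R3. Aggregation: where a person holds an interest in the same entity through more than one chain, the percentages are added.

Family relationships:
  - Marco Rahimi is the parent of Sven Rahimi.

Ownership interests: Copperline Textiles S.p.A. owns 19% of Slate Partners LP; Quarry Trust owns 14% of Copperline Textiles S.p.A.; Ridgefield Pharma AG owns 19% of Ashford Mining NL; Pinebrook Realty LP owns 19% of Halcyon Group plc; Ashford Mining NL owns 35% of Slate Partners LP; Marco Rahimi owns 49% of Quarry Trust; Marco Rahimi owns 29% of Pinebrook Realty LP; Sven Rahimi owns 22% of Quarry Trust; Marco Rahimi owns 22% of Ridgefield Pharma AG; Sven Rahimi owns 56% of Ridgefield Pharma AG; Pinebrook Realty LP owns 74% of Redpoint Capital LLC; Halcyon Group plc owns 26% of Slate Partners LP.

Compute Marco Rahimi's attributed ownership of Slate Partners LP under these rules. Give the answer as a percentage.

By parent–child attribution (R1), Marco Rahimi is treated as also owning Sven Rahimi's interest in Quarry Trust, giving 49% + 22% = 71%.
By parent–child attribution (R1), Marco Rahimi is treated as also owning Sven Rahimi's interest in Ridgefield Pharma AG, giving 22% + 56% = 78%.
Chain via Pinebrook Realty LP → Halcyon Group plc (R2): 29% × 19% × 26% = 1.4326% of Slate Partners LP.
Chain via Quarry Trust → Copperline Textiles S.p.A. (R2): 71% × 14% × 19% = 1.8886% of Slate Partners LP.
Chain via Ridgefield Pharma AG → Ashford Mining NL (R2): 78% × 19% × 35% = 5.187% of Slate Partners LP.
Aggregating (R3): 1.4326% + 1.8886% + 5.187% = 8.5082%.

8.5082%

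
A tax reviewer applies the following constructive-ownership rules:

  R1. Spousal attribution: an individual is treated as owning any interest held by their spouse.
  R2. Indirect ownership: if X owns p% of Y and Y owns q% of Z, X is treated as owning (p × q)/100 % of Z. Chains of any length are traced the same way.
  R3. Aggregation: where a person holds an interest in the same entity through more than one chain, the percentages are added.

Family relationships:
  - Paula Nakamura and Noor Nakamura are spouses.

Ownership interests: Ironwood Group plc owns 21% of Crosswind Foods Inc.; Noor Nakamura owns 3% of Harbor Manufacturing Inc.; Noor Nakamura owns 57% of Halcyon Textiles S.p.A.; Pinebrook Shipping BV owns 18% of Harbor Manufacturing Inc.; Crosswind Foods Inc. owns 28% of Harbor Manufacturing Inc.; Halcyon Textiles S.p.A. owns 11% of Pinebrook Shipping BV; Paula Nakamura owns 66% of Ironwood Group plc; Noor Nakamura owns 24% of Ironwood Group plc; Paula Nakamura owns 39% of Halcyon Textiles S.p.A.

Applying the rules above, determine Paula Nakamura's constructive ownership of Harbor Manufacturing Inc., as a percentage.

10.1928%

By spousal attribution (R1), Paula Nakamura is treated as also owning Noor Nakamura's interest in Halcyon Textiles S.p.A, giving 39% + 57% = 96%.
By spousal attribution (R1), Paula Nakamura is treated as also owning Noor Nakamura's interest in Ironwood Group plc, giving 66% + 24% = 90%.
By spousal attribution (R1), Paula Nakamura is treated as owning Noor Nakamura's 3% interest in Harbor Manufacturing Inc.
Chain via Halcyon Textiles S.p.A. → Pinebrook Shipping BV (R2): 96% × 11% × 18% = 1.9008% of Harbor Manufacturing Inc.
Chain via Ironwood Group plc → Crosswind Foods Inc. (R2): 90% × 21% × 28% = 5.292% of Harbor Manufacturing Inc.
Direct interest in Harbor Manufacturing Inc: 3%.
Aggregating (R3): 1.9008% + 5.292% + 3% = 10.1928%.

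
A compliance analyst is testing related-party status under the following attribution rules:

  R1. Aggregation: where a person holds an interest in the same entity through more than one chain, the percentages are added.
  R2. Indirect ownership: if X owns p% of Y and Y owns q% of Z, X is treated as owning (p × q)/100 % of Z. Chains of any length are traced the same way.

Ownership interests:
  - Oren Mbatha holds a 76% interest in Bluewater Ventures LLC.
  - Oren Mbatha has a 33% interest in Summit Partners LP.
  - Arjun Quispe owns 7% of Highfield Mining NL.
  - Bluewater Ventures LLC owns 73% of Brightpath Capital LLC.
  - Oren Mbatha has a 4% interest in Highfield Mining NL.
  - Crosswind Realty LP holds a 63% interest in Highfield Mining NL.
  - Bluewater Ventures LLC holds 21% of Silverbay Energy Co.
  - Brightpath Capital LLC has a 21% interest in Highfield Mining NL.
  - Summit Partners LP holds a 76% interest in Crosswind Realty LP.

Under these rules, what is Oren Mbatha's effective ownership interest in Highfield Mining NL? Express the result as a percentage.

31.4512%

Chain via Summit Partners LP → Crosswind Realty LP (R2): 33% × 76% × 63% = 15.8004% of Highfield Mining NL.
Chain via Bluewater Ventures LLC → Brightpath Capital LLC (R2): 76% × 73% × 21% = 11.6508% of Highfield Mining NL.
Direct interest in Highfield Mining NL: 4%.
Aggregating (R1): 15.8004% + 11.6508% + 4% = 31.4512%.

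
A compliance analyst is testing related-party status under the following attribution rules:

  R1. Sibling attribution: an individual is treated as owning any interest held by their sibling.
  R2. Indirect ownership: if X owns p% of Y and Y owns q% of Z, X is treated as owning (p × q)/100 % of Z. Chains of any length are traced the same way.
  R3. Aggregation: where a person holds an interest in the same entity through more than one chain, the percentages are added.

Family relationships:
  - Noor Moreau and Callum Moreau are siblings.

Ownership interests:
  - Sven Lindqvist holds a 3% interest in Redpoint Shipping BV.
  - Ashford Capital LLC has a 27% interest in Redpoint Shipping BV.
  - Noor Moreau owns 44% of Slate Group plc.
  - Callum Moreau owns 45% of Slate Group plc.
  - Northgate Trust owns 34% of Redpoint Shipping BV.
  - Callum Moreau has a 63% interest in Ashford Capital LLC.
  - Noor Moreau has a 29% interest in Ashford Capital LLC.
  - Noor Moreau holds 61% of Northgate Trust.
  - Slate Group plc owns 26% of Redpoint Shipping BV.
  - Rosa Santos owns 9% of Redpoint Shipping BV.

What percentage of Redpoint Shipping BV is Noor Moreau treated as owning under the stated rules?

68.72%

By sibling attribution (R1), Noor Moreau is treated as also owning Callum Moreau's interest in Ashford Capital LLC, giving 29% + 63% = 92%.
By sibling attribution (R1), Noor Moreau is treated as also owning Callum Moreau's interest in Slate Group plc, giving 44% + 45% = 89%.
Chain via Ashford Capital LLC (R2): 92% × 27% = 24.84% of Redpoint Shipping BV.
Chain via Slate Group plc (R2): 89% × 26% = 23.14% of Redpoint Shipping BV.
Chain via Northgate Trust (R2): 61% × 34% = 20.74% of Redpoint Shipping BV.
Aggregating (R3): 24.84% + 23.14% + 20.74% = 68.72%.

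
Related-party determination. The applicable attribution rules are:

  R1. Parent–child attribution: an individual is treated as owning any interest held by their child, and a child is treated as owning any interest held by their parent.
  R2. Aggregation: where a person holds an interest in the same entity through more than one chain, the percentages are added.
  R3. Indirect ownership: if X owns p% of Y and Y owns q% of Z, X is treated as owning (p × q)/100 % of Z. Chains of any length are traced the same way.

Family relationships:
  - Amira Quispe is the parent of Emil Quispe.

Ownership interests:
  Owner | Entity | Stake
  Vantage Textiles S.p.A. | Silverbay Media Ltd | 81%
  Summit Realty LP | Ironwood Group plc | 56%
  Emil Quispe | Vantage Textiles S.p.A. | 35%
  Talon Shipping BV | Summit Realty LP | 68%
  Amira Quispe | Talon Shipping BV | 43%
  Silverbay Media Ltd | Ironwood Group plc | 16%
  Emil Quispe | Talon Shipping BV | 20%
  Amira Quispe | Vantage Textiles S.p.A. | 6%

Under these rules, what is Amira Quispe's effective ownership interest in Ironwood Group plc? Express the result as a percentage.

29.304%

By parent–child attribution (R1), Amira Quispe is treated as also owning Emil Quispe's interest in Vantage Textiles S.p.A, giving 6% + 35% = 41%.
By parent–child attribution (R1), Amira Quispe is treated as also owning Emil Quispe's interest in Talon Shipping BV, giving 43% + 20% = 63%.
Chain via Vantage Textiles S.p.A. → Silverbay Media Ltd (R3): 41% × 81% × 16% = 5.3136% of Ironwood Group plc.
Chain via Talon Shipping BV → Summit Realty LP (R3): 63% × 68% × 56% = 23.9904% of Ironwood Group plc.
Aggregating (R2): 5.3136% + 23.9904% = 29.304%.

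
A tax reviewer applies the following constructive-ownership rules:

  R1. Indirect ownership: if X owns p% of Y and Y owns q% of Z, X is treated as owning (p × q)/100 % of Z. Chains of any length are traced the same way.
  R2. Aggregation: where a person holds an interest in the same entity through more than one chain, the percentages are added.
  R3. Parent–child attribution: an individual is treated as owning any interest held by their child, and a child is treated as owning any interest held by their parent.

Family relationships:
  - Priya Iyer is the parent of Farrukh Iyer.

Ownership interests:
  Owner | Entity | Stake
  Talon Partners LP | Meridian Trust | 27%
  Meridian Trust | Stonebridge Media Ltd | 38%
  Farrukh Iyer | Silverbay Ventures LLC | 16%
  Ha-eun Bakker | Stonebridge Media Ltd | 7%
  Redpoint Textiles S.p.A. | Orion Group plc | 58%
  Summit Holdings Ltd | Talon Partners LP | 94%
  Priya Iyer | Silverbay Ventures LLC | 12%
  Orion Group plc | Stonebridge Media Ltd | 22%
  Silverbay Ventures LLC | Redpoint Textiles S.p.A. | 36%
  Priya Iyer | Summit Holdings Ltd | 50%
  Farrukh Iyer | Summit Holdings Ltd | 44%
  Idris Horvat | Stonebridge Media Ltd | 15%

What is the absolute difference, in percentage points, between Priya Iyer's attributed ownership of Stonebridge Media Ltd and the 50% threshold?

39.648056

By parent–child attribution (R3), Priya Iyer is treated as also owning Farrukh Iyer's interest in Silverbay Ventures LLC, giving 12% + 16% = 28%.
By parent–child attribution (R3), Priya Iyer is treated as also owning Farrukh Iyer's interest in Summit Holdings Ltd, giving 50% + 44% = 94%.
Chain via Silverbay Ventures LLC → Redpoint Textiles S.p.A. → Orion Group plc (R1): 28% × 36% × 58% × 22% = 1.286208% of Stonebridge Media Ltd.
Chain via Summit Holdings Ltd → Talon Partners LP → Meridian Trust (R1): 94% × 94% × 27% × 38% = 9.065736% of Stonebridge Media Ltd.
Aggregating (R2): 1.286208% + 9.065736% = 10.351944%.
10.351944% falls short of the 50% threshold by 39.648056 percentage points.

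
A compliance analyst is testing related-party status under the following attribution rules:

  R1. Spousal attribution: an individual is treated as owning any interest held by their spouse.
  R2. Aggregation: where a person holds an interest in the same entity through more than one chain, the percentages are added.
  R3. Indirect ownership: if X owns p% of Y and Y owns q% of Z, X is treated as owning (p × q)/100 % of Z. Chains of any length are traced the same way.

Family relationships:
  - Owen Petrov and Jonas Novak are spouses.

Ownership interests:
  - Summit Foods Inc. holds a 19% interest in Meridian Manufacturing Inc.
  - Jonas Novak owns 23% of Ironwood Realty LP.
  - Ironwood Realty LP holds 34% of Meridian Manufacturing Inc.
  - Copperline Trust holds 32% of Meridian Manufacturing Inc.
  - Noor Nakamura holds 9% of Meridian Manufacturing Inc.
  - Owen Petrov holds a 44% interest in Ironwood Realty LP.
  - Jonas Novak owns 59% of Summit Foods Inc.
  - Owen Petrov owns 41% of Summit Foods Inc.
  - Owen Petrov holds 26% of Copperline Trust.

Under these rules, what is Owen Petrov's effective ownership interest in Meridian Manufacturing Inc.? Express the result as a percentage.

50.1%

By spousal attribution (R1), Owen Petrov is treated as also owning Jonas Novak's interest in Summit Foods Inc, giving 41% + 59% = 100%.
By spousal attribution (R1), Owen Petrov is treated as also owning Jonas Novak's interest in Ironwood Realty LP, giving 44% + 23% = 67%.
Chain via Copperline Trust (R3): 26% × 32% = 8.32% of Meridian Manufacturing Inc.
Chain via Summit Foods Inc. (R3): 100% × 19% = 19% of Meridian Manufacturing Inc.
Chain via Ironwood Realty LP (R3): 67% × 34% = 22.78% of Meridian Manufacturing Inc.
Aggregating (R2): 8.32% + 19% + 22.78% = 50.1%.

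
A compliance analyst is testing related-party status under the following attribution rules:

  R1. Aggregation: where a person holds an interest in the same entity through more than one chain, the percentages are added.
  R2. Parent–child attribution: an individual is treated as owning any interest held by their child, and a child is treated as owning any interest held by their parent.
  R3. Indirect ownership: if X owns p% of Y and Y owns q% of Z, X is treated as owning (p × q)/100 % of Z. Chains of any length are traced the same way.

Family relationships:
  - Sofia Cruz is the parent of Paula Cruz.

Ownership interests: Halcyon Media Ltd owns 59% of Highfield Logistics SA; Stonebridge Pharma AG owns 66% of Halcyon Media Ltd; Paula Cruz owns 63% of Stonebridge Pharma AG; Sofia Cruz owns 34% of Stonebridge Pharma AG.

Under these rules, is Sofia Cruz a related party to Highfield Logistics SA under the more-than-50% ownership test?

No

By parent–child attribution (R2), Sofia Cruz is treated as also owning Paula Cruz's interest in Stonebridge Pharma AG, giving 34% + 63% = 97%.
Chain via Stonebridge Pharma AG → Halcyon Media Ltd (R3): 97% × 66% × 59% = 37.7718% of Highfield Logistics SA.
37.7718% does not exceed the 50% threshold, so Sofia is not a related party to Highfield Logistics SA.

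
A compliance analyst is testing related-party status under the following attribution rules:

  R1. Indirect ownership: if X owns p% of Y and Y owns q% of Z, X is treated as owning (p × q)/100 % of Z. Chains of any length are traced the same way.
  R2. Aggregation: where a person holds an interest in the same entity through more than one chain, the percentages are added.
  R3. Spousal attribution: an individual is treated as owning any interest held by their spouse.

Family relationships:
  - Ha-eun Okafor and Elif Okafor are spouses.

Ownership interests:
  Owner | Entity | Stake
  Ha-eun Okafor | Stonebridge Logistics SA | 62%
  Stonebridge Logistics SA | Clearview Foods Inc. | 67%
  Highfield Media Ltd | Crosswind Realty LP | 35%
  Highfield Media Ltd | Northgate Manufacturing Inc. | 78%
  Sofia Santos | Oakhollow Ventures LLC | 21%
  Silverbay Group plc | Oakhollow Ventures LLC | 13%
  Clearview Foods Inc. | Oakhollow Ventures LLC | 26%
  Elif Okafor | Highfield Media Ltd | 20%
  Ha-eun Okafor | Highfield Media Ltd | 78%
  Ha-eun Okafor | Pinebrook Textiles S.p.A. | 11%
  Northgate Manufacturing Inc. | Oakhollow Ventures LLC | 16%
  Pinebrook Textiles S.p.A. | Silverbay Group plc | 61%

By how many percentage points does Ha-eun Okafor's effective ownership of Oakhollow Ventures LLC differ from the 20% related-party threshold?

By spousal attribution (R3), Ha-eun Okafor is treated as also owning Elif Okafor's interest in Highfield Media Ltd, giving 78% + 20% = 98%.
Chain via Pinebrook Textiles S.p.A. → Silverbay Group plc (R1): 11% × 61% × 13% = 0.8723% of Oakhollow Ventures LLC.
Chain via Stonebridge Logistics SA → Clearview Foods Inc. (R1): 62% × 67% × 26% = 10.8004% of Oakhollow Ventures LLC.
Chain via Highfield Media Ltd → Northgate Manufacturing Inc. (R1): 98% × 78% × 16% = 12.2304% of Oakhollow Ventures LLC.
Aggregating (R2): 0.8723% + 10.8004% + 12.2304% = 23.9031%.
23.9031% exceeds the 20% threshold by 3.9031 percentage points.

3.9031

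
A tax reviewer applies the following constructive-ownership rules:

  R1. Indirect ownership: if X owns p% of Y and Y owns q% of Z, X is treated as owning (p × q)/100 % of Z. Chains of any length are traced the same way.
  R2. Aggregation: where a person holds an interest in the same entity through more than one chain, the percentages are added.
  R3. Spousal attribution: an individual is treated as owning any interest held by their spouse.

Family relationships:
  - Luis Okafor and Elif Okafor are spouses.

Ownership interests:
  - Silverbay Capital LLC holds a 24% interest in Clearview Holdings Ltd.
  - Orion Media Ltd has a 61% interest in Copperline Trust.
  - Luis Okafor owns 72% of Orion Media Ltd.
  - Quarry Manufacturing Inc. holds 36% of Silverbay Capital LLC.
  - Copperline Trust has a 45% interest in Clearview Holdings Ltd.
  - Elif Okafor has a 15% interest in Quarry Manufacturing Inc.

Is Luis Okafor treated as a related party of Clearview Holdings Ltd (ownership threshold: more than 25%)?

No

By spousal attribution (R3), Luis Okafor is treated as owning Elif Okafor's 15% interest in Quarry Manufacturing Inc.
Chain via Orion Media Ltd → Copperline Trust (R1): 72% × 61% × 45% = 19.764% of Clearview Holdings Ltd.
Chain via Quarry Manufacturing Inc. → Silverbay Capital LLC (R1): 15% × 36% × 24% = 1.296% of Clearview Holdings Ltd.
Aggregating (R2): 19.764% + 1.296% = 21.06%.
21.06% does not exceed the 25% threshold, so Luis is not a related party to Clearview Holdings Ltd.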